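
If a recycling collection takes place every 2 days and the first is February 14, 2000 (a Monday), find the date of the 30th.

The 30th occurrence is 29 intervals after the first: 29 × 2 = 58 days after February 14, 2000.
February has 29 days — 15 days to the end of February leaves 43.
March has 31 days (12 left).
12 days into April → April 12, 2000.

April 12, 2000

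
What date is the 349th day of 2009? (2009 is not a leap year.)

January has 31 days (349 − 31 = 318 remain).
February has 28 days (318 − 28 = 290 remain).
March has 31 days (290 − 31 = 259 remain).
April has 30 days (259 − 30 = 229 remain).
May has 31 days (229 − 31 = 198 remain).
June has 30 days (198 − 30 = 168 remain).
July has 31 days (168 − 31 = 137 remain).
August has 31 days (137 − 31 = 106 remain).
September has 30 days (106 − 30 = 76 remain).
October has 31 days (76 − 31 = 45 remain).
November has 30 days (45 − 30 = 15 remain).
15 into December → December 15.

2009-12-15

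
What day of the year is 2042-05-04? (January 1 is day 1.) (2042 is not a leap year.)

Days in months before May: 31 + 28 + 31 + 30 = 120.
Plus 4 days into May → day 124.

124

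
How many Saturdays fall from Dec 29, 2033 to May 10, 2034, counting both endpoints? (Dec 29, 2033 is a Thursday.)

Dec 29, 2033 is a Thursday; the first Saturday on or after it is Dec 31, 2033 (2 days later).
From Dec 31, 2033 to May 10, 2034: 0 + 31 + 28 + 31 + 30 + 10 = 130 days (rest of Dec, Jan, Feb, Mar, Apr, May).
130 ÷ 7 = 18 full weeks with remainder 4, so 18 more Saturdays after the first → 19.

19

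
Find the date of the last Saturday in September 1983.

September 1983 begins on a Thursday, so the first Saturday is September 3 (2 days later).
September 1983 has 30 days. Adding weeks: 3, 10, 17, 24 — the last one ≤ 30 is the 24th.

24 September 1983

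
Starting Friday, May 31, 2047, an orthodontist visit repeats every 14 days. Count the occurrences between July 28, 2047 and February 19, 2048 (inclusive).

14

Occurrences land 14·i days after May 31, 2047 for i = 0, 1, 2, …
July 28, 2047 is 58 days after the start; 58 ÷ 14 = 4 remainder 2; since the remainder is 2, round up to i = 5. First occurrence in the window: #6 on August 9, 2047 (5×14 = 70 days in).
February 19, 2048 is 264 days after the start; 264 ÷ 14 = 18 remainder 12. Last occurrence in the window: #19 on February 7, 2048.
Occurrences #6 through #19: 14 in total.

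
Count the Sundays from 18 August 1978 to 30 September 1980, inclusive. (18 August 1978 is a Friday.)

18 August 1978 is a Friday; the first Sunday on or after it is 20 August 1978 (2 days later).
From 20 August 1978 to 30 September 1980: 133 + 365 + 274 = 772 days (rest of 1978, 1979, to 30 September 1980 in 1980).
772 ÷ 7 = 110 full weeks with remainder 2, so 110 more Sundays after the first → 111.

111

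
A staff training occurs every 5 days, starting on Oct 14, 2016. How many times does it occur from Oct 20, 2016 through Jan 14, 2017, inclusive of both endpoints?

17

Occurrences land 5·i days after Oct 14, 2016 for i = 0, 1, 2, …
Oct 20, 2016 is 6 days after the start; 6 ÷ 5 = 1 remainder 1; since the remainder is 1, round up to i = 2. First occurrence in the window: #3 on Oct 24, 2016 (2×5 = 10 days in).
Jan 14, 2017 is 92 days after the start; 92 ÷ 5 = 18 remainder 2. Last occurrence in the window: #19 on Jan 12, 2017.
Occurrences #3 through #19: 17 in total.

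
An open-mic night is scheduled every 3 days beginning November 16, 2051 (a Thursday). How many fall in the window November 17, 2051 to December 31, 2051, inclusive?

Occurrences land 3·i days after November 16, 2051 for i = 0, 1, 2, …
November 17, 2051 is 1 day after the start; 1 ÷ 3 = 0 remainder 1; since the remainder is 1, round up to i = 1. First occurrence in the window: #2 on November 19, 2051 (1×3 = 3 days in).
December 31, 2051 is 45 days after the start; 45 ÷ 3 = 15 remainder 0. Last occurrence in the window: #16 on December 31, 2051.
Occurrences #2 through #16: 15 in total.

15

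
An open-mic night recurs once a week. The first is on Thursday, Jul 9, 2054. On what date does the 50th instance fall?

The 50th occurrence is 49 intervals after the first: 49 × 7 = 343 days after Jul 9, 2054.
Jul has 31 days — 22 days to the end of Jul leaves 321.
Aug has 31 days (290 left).
Sep has 30 days (260 left).
Oct has 31 days (229 left).
Nov has 30 days (199 left).
Dec has 31 days (168 left).
Jan has 31 days (137 left).
Feb has 28 days (109 left).
Mar has 31 days (78 left).
Apr has 30 days (48 left).
May has 31 days (17 left).
17 days into Jun → Jun 17, 2055.

Jun 17, 2055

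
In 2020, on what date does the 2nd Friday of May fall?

May 2020 begins on a Friday, so the first Friday is May 1.
The 2nd Friday is 1 weeks later: 1 + 7 = 8.

May 8, 2020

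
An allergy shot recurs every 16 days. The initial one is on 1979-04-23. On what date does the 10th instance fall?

The 10th occurrence is 9 intervals after the first: 9 × 16 = 144 days after 1979-04-23.
April has 30 days — 7 days to the end of April leaves 137.
May has 31 days (106 left).
June has 30 days (76 left).
July has 31 days (45 left).
August has 31 days (14 left).
14 days into September → 1979-09-14.

1979-09-14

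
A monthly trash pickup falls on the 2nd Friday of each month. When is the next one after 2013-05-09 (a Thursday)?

May 2013 starts on a Wednesday; its first Friday is the 3rd, so the 2nd Friday is the 10th — 2013-05-10.
2013-05-10 is after 2013-05-09, so that is the next one.

2013-05-10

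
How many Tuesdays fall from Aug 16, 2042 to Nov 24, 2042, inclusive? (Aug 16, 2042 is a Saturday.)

Aug 16, 2042 is a Saturday; the first Tuesday on or after it is Aug 19, 2042 (3 days later).
From Aug 19, 2042 to Nov 24, 2042: 12 + 30 + 31 + 24 = 97 days (rest of Aug, Sep, Oct, Nov).
97 ÷ 7 = 13 full weeks with remainder 6, so 13 more Tuesdays after the first → 14.

14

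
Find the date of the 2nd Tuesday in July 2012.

July 10, 2012

July 2012 begins on a Sunday, so the first Tuesday is July 3 (2 days later).
The 2nd Tuesday is 1 weeks later: 3 + 7 = 10.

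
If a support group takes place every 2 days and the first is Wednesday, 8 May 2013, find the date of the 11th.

28 May 2013

The 11th occurrence is 10 intervals after the first: 10 × 2 = 20 days after 8 May 2013.
20 days later is 28 May 2013.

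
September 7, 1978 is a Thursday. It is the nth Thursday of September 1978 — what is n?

Day 7 falls in week ⌈7/7⌉ of the month.
Days 1–7 hold the 1st Thursday, 8–14 the 2nd, 15–21 the 3rd, 22–28 the 4th, 29–31 the 5th.
7 is in the range for the 1st.

1st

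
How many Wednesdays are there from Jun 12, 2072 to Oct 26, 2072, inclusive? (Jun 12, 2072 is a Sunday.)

Jun 12, 2072 is a Sunday; the first Wednesday on or after it is Jun 15, 2072 (3 days later).
From Jun 15, 2072 to Oct 26, 2072: 15 + 31 + 31 + 30 + 26 = 133 days (rest of Jun, Jul, Aug, Sep, Oct).
133 ÷ 7 = 19 full weeks with remainder 0, so 19 more Wednesdays after the first → 20.

20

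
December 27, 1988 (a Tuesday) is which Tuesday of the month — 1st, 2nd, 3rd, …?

4th

Day 27 falls in week ⌈27/7⌉ of the month.
Days 1–7 hold the 1st Tuesday, 8–14 the 2nd, 15–21 the 3rd, 22–28 the 4th, 29–31 the 5th.
27 is in the range for the 4th.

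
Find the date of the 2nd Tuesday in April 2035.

2035-04-10

April 2035 begins on a Sunday, so the first Tuesday is April 3 (2 days later).
The 2nd Tuesday is 1 weeks later: 3 + 7 = 10.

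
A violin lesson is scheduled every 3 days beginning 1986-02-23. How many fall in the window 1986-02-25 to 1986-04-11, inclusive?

Occurrences land 3·i days after 1986-02-23 for i = 0, 1, 2, …
1986-02-25 is 2 days after the start; 2 ÷ 3 = 0 remainder 2; since the remainder is 2, round up to i = 1. First occurrence in the window: #2 on 1986-02-26 (1×3 = 3 days in).
1986-04-11 is 47 days after the start; 47 ÷ 3 = 15 remainder 2. Last occurrence in the window: #16 on 1986-04-09.
Occurrences #2 through #16: 15 in total.

15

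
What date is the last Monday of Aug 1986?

Aug 1986 begins on a Friday, so the first Monday is Aug 4 (3 days later).
Aug 1986 has 31 days. Adding weeks: 4, 11, 18, 25 — the last one ≤ 31 is the 25th.

Aug 25, 1986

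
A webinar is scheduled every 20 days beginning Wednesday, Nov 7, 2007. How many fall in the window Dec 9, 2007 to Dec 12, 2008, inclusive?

19

Occurrences land 20·i days after Nov 7, 2007 for i = 0, 1, 2, …
Dec 9, 2007 is 32 days after the start; 32 ÷ 20 = 1 remainder 12; since the remainder is 12, round up to i = 2. First occurrence in the window: #3 on Dec 17, 2007 (2×20 = 40 days in).
Dec 12, 2008 is 401 days after the start; 401 ÷ 20 = 20 remainder 1. Last occurrence in the window: #21 on Dec 11, 2008.
Occurrences #3 through #21: 19 in total.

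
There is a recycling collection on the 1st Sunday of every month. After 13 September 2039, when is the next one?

September 2039 starts on a Thursday, so its 1st Sunday is 4 September 2039 (3 days in).
That is not after 13 September 2039, so look at October 2039.
October 2039 starts on a Saturday, so its 1st Sunday is 2 October 2039 (1 day in).

2 October 2039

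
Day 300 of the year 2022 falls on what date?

Oct 27, 2022

Jan has 31 days (300 − 31 = 269 remain).
Feb has 28 days (269 − 28 = 241 remain).
Mar has 31 days (241 − 31 = 210 remain).
Apr has 30 days (210 − 30 = 180 remain).
May has 31 days (180 − 31 = 149 remain).
Jun has 30 days (149 − 30 = 119 remain).
Jul has 31 days (119 − 31 = 88 remain).
Aug has 31 days (88 − 31 = 57 remain).
Sep has 30 days (57 − 30 = 27 remain).
27 into Oct → Oct 27.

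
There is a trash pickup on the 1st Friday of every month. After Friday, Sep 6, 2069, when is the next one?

Oct 4, 2069

Sep 2069 starts on a Sunday, so its 1st Friday is Sep 6, 2069 (5 days in).
That is not after Sep 6, 2069, so look at Oct 2069.
Oct 2069 starts on a Tuesday, so its 1st Friday is Oct 4, 2069 (3 days in).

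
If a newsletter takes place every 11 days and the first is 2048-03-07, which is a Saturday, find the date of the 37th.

The 37th occurrence is 36 intervals after the first: 36 × 11 = 396 days after 2048-03-07.
March has 31 days — 24 days to the end of March leaves 372.
April has 30 days (342 left).
May has 31 days (311 left).
June has 30 days (281 left).
July has 31 days (250 left).
August has 31 days (219 left).
September has 30 days (189 left).
October has 31 days (158 left).
November has 30 days (128 left).
December has 31 days (97 left).
January has 31 days (66 left).
February has 28 days (38 left).
March has 31 days (7 left).
7 days into April → 2049-04-07.

2049-04-07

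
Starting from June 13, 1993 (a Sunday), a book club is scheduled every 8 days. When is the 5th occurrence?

July 15, 1993

The 5th occurrence is 4 intervals after the first: 4 × 8 = 32 days after June 13, 1993.
June has 30 days — 17 days to the end of June leaves 15.
15 days into July → July 15, 1993.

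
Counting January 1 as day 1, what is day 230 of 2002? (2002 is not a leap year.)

2002-08-18

January has 31 days (230 − 31 = 199 remain).
February has 28 days (199 − 28 = 171 remain).
March has 31 days (171 − 31 = 140 remain).
April has 30 days (140 − 30 = 110 remain).
May has 31 days (110 − 31 = 79 remain).
June has 30 days (79 − 30 = 49 remain).
July has 31 days (49 − 31 = 18 remain).
18 into August → August 18.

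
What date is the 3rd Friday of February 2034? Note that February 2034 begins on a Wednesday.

February 2034 begins on a Wednesday, so the first Friday is February 3 (2 days later).
The 3rd Friday is 2 weeks later: 3 + 14 = 17.

February 17, 2034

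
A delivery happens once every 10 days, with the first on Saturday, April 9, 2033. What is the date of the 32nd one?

The 32nd occurrence is 31 intervals after the first: 31 × 10 = 310 days after April 9, 2033.
April has 30 days — 21 days to the end of April leaves 289.
May has 31 days (258 left).
June has 30 days (228 left).
July has 31 days (197 left).
August has 31 days (166 left).
September has 30 days (136 left).
October has 31 days (105 left).
November has 30 days (75 left).
December has 31 days (44 left).
January has 31 days (13 left).
13 days into February → February 13, 2034.

February 13, 2034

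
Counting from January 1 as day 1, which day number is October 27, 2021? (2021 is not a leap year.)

300

Days in months before October: 31 + 28 + 31 + 30 + 31 + 30 + 31 + 31 + 30 = 273.
Plus 27 days into October → day 300.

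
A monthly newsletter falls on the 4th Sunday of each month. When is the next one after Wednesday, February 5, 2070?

February 2070 starts on a Saturday; its first Sunday is the 2nd, so the 4th Sunday is the 23rd — February 23, 2070.
February 23, 2070 is after February 5, 2070, so that is the next one.

February 23, 2070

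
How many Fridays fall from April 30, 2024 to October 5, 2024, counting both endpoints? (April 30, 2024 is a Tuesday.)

April 30, 2024 is a Tuesday; the first Friday on or after it is May 3, 2024 (3 days later).
From May 3, 2024 to October 5, 2024: 28 + 30 + 31 + 31 + 30 + 5 = 155 days (rest of May, June, July, August, September, October).
155 ÷ 7 = 22 full weeks with remainder 1, so 22 more Fridays after the first → 23.

23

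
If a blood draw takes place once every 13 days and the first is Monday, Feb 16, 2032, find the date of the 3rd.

Mar 13, 2032

The 3rd occurrence is 2 intervals after the first: 2 × 13 = 26 days after Feb 16, 2032.
Feb has 29 days — 13 days to the end of Feb leaves 13.
13 days into Mar → Mar 13, 2032.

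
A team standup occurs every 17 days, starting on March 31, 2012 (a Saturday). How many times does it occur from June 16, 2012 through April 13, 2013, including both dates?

18

Occurrences land 17·i days after March 31, 2012 for i = 0, 1, 2, …
June 16, 2012 is 77 days after the start; 77 ÷ 17 = 4 remainder 9; since the remainder is 9, round up to i = 5. First occurrence in the window: #6 on June 24, 2012 (5×17 = 85 days in).
April 13, 2013 is 378 days after the start; 378 ÷ 17 = 22 remainder 4. Last occurrence in the window: #23 on April 9, 2013.
Occurrences #6 through #23: 18 in total.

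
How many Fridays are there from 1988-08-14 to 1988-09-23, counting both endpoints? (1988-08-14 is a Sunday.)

6

1988-08-14 is a Sunday; the first Friday on or after it is 1988-08-19 (5 days later).
From 1988-08-19 to 1988-09-23: 12 + 23 = 35 days (rest of August, September).
35 ÷ 7 = 5 full weeks with remainder 0, so 5 more Fridays after the first → 6.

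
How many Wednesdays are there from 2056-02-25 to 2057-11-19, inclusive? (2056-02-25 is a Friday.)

90

2056-02-25 is a Friday; the first Wednesday on or after it is 2056-03-01 (5 days later).
From 2056-03-01 to 2057-11-19: 305 + 323 = 628 days (rest of 2056, to 2057-11-19 in 2057).
628 ÷ 7 = 89 full weeks with remainder 5, so 89 more Wednesdays after the first → 90.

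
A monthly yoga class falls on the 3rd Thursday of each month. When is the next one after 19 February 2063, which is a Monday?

15 March 2063

February 2063 starts on a Thursday; its first Thursday is the 1st, so the 3rd Thursday is the 15th — 15 February 2063.
That is not after 19 February 2063, so look at March 2063.
March 2063 starts on a Thursday; its first Thursday is the 1st, so the 3rd Thursday is the 15th — 15 March 2063.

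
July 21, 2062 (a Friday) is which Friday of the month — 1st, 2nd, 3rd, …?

3rd

Day 21 falls in week ⌈21/7⌉ of the month.
Days 1–7 hold the 1st Friday, 8–14 the 2nd, 15–21 the 3rd, 22–28 the 4th, 29–31 the 5th.
21 is in the range for the 3rd.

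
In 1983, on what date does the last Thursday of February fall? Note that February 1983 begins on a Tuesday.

February 1983 begins on a Tuesday, so the first Thursday is February 3 (2 days later).
February 1983 has 28 days. Adding weeks: 3, 10, 17, 24 — the last one ≤ 28 is the 24th.

24 February 1983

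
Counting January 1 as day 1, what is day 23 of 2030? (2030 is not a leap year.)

2030-01-23

23 into January → January 23.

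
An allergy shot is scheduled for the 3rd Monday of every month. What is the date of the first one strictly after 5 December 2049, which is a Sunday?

December 2049 starts on a Wednesday; its first Monday is the 6th, so the 3rd Monday is the 20th — 20 December 2049.
20 December 2049 is after 5 December 2049, so that is the next one.

20 December 2049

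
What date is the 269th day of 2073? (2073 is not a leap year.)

January has 31 days (269 − 31 = 238 remain).
February has 28 days (238 − 28 = 210 remain).
March has 31 days (210 − 31 = 179 remain).
April has 30 days (179 − 30 = 149 remain).
May has 31 days (149 − 31 = 118 remain).
June has 30 days (118 − 30 = 88 remain).
July has 31 days (88 − 31 = 57 remain).
August has 31 days (57 − 31 = 26 remain).
26 into September → September 26.

September 26, 2073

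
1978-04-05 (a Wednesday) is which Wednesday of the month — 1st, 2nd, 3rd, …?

1st

Day 5 falls in week ⌈5/7⌉ of the month.
Days 1–7 hold the 1st Wednesday, 8–14 the 2nd, 15–21 the 3rd, 22–28 the 4th, 29–31 the 5th.
5 is in the range for the 1st.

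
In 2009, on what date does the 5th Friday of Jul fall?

The first Friday of Jul 2009 is Jul 3.
The 5th Friday is 4 weeks later: 3 + 28 = 31.

Jul 31, 2009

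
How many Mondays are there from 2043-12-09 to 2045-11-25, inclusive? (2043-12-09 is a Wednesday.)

102

2043-12-09 is a Wednesday; the first Monday on or after it is 2043-12-14 (5 days later).
From 2043-12-14 to 2045-11-25: 17 + 366 + 329 = 712 days (rest of 2043, 2044, to 2045-11-25 in 2045).
712 ÷ 7 = 101 full weeks with remainder 5, so 101 more Mondays after the first → 102.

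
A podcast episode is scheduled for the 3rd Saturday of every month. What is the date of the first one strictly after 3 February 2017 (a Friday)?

18 February 2017

February 2017 starts on a Wednesday; its first Saturday is the 4th, so the 3rd Saturday is the 18th — 18 February 2017.
18 February 2017 is after 3 February 2017, so that is the next one.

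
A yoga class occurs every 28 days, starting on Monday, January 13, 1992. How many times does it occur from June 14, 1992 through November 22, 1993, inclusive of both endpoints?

19

Occurrences land 28·i days after January 13, 1992 for i = 0, 1, 2, …
June 14, 1992 is 153 days after the start; 153 ÷ 28 = 5 remainder 13; since the remainder is 13, round up to i = 6. First occurrence in the window: #7 on June 29, 1992 (6×28 = 168 days in).
November 22, 1993 is 679 days after the start; 679 ÷ 28 = 24 remainder 7. Last occurrence in the window: #25 on November 15, 1993.
Occurrences #7 through #25: 19 in total.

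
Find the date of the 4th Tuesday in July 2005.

The first Tuesday of July 2005 is July 5.
The 4th Tuesday is 3 weeks later: 5 + 21 = 26.

26 July 2005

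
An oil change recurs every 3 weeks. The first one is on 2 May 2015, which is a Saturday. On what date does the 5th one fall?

The 5th occurrence is 4 intervals after the first: 4 × 21 = 84 days after 2 May 2015.
May has 31 days — 29 days to the end of May leaves 55.
June has 30 days (25 left).
25 days into July → 25 July 2015.

25 July 2015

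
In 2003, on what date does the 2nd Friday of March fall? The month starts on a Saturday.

14 March 2003

March 2003 begins on a Saturday, so the first Friday is March 7 (6 days later).
The 2nd Friday is 1 weeks later: 7 + 7 = 14.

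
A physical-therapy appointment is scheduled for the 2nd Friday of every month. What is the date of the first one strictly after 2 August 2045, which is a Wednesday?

11 August 2045

August 2045 starts on a Tuesday; its first Friday is the 4th, so the 2nd Friday is the 11th — 11 August 2045.
11 August 2045 is after 2 August 2045, so that is the next one.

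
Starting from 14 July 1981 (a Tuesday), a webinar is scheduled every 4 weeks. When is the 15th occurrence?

The 15th occurrence is 14 intervals after the first: 14 × 28 = 392 days after 14 July 1981.
July has 31 days — 17 days to the end of July leaves 375.
August has 31 days (344 left).
September has 30 days (314 left).
October has 31 days (283 left).
November has 30 days (253 left).
December has 31 days (222 left).
January has 31 days (191 left).
February has 28 days (163 left).
March has 31 days (132 left).
April has 30 days (102 left).
May has 31 days (71 left).
June has 30 days (41 left).
July has 31 days (10 left).
10 days into August → 10 August 1982.

10 August 1982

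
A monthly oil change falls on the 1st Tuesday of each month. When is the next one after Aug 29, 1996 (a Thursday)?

Sep 3, 1996

Aug 1996 starts on a Thursday, so its 1st Tuesday is Aug 6, 1996 (5 days in).
That is not after Aug 29, 1996, so look at Sep 1996.
Sep 1996 starts on a Sunday, so its 1st Tuesday is Sep 3, 1996 (2 days in).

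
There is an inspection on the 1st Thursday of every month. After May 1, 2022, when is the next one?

May 2022 starts on a Sunday, so its 1st Thursday is May 5, 2022 (4 days in).
May 5, 2022 is after May 1, 2022, so that is the next one.

May 5, 2022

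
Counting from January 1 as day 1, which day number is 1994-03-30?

89

Days in months before March: 31 + 28 = 59.
Plus 30 days into March → day 89.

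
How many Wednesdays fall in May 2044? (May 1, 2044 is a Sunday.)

4

May 1, 2044 is a Sunday; the first Wednesday on or after it is May 4, 2044 (3 days later).
From May 4, 2044 to May 31, 2044 is 31 − 4 = 27 days.
27 ÷ 7 = 3 full weeks with remainder 6, so 3 more Wednesdays after the first → 4.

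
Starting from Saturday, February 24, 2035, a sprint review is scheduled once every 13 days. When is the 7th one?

The 7th occurrence is 6 intervals after the first: 6 × 13 = 78 days after February 24, 2035.
February has 28 days — 4 days to the end of February leaves 74.
March has 31 days (43 left).
April has 30 days (13 left).
13 days into May → May 13, 2035.

May 13, 2035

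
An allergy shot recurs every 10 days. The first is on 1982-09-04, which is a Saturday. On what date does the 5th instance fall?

1982-10-14

The 5th occurrence is 4 intervals after the first: 4 × 10 = 40 days after 1982-09-04.
September has 30 days — 26 days to the end of September leaves 14.
14 days into October → 1982-10-14.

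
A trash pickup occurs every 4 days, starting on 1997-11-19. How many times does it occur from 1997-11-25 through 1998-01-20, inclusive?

14

Occurrences land 4·i days after 1997-11-19 for i = 0, 1, 2, …
1997-11-25 is 6 days after the start; 6 ÷ 4 = 1 remainder 2; since the remainder is 2, round up to i = 2. First occurrence in the window: #3 on 1997-11-27 (2×4 = 8 days in).
1998-01-20 is 62 days after the start; 62 ÷ 4 = 15 remainder 2. Last occurrence in the window: #16 on 1998-01-18.
Occurrences #3 through #16: 14 in total.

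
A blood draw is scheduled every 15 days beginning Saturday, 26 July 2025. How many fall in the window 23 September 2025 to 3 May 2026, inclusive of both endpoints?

Occurrences land 15·i days after 26 July 2025 for i = 0, 1, 2, …
23 September 2025 is 59 days after the start; 59 ÷ 15 = 3 remainder 14; since the remainder is 14, round up to i = 4. First occurrence in the window: #5 on 24 September 2025 (4×15 = 60 days in).
3 May 2026 is 281 days after the start; 281 ÷ 15 = 18 remainder 11. Last occurrence in the window: #19 on 22 April 2026.
Occurrences #5 through #19: 15 in total.

15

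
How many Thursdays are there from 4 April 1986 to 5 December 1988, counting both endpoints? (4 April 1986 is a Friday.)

4 April 1986 is a Friday; the first Thursday on or after it is 10 April 1986 (6 days later).
From 10 April 1986 to 5 December 1988: 265 + 365 + 340 = 970 days (rest of 1986, 1987, to 5 December 1988 in 1988).
970 ÷ 7 = 138 full weeks with remainder 4, so 138 more Thursdays after the first → 139.

139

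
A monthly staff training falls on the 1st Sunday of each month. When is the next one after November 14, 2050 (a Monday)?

November 2050 starts on a Tuesday, so its 1st Sunday is November 6, 2050 (5 days in).
That is not after November 14, 2050, so look at December 2050.
December 2050 starts on a Thursday, so its 1st Sunday is December 4, 2050 (3 days in).

December 4, 2050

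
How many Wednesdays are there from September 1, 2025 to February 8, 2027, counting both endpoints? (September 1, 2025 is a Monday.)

75

September 1, 2025 is a Monday; the first Wednesday on or after it is September 3, 2025 (2 days later).
From September 3, 2025 to February 8, 2027: 119 + 365 + 39 = 523 days (rest of 2025, 2026, to February 8, 2027 in 2027).
523 ÷ 7 = 74 full weeks with remainder 5, so 74 more Wednesdays after the first → 75.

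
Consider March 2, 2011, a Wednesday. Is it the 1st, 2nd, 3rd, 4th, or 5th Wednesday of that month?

1st

Day 2 falls in week ⌈2/7⌉ of the month.
Days 1–7 hold the 1st Wednesday, 8–14 the 2nd, 15–21 the 3rd, 22–28 the 4th, 29–31 the 5th.
2 is in the range for the 1st.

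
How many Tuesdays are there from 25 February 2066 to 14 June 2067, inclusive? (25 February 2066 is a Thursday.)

25 February 2066 is a Thursday; the first Tuesday on or after it is 2 March 2066 (5 days later).
From 2 March 2066 to 14 June 2067: 304 + 165 = 469 days (rest of 2066, to 14 June 2067 in 2067).
469 ÷ 7 = 67 full weeks with remainder 0, so 67 more Tuesdays after the first → 68.

68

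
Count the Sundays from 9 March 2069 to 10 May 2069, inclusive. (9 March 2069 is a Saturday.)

9

9 March 2069 is a Saturday; the first Sunday on or after it is 10 March 2069 (1 day later).
From 10 March 2069 to 10 May 2069: 21 + 30 + 10 = 61 days (rest of March, April, May).
61 ÷ 7 = 8 full weeks with remainder 5, so 8 more Sundays after the first → 9.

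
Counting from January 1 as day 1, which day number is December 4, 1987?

338

Days in months before December: 31 + 28 + 31 + 30 + 31 + 30 + 31 + 31 + 30 + 31 + 30 = 334.
Plus 4 days into December → day 338.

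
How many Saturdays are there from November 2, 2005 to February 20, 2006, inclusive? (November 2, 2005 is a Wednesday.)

16

November 2, 2005 is a Wednesday; the first Saturday on or after it is November 5, 2005 (3 days later).
From November 5, 2005 to February 20, 2006: 25 + 31 + 31 + 20 = 107 days (rest of November, December, January, February).
107 ÷ 7 = 15 full weeks with remainder 2, so 15 more Saturdays after the first → 16.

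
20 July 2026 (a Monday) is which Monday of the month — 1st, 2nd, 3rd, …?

Day 20 falls in week ⌈20/7⌉ of the month.
Days 1–7 hold the 1st Monday, 8–14 the 2nd, 15–21 the 3rd, 22–28 the 4th, 29–31 the 5th.
20 is in the range for the 3rd.

3rd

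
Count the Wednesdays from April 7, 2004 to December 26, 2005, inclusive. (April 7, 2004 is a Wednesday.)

90

April 7, 2004 is a Wednesday; the first Wednesday on or after it is April 7, 2004.
From April 7, 2004 to December 26, 2005: 268 + 360 = 628 days (rest of 2004, to December 26, 2005 in 2005).
628 ÷ 7 = 89 full weeks with remainder 5, so 89 more Wednesdays after the first → 90.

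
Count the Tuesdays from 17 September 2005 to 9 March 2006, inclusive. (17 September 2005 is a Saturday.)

25

17 September 2005 is a Saturday; the first Tuesday on or after it is 20 September 2005 (3 days later).
From 20 September 2005 to 9 March 2006: 10 + 31 + 30 + 31 + 31 + 28 + 9 = 170 days (rest of September, October, November, December, January, February, March).
170 ÷ 7 = 24 full weeks with remainder 2, so 24 more Tuesdays after the first → 25.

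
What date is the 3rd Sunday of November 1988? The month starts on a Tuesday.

20 November 1988

November 1988 begins on a Tuesday, so the first Sunday is November 6 (5 days later).
The 3rd Sunday is 2 weeks later: 6 + 14 = 20.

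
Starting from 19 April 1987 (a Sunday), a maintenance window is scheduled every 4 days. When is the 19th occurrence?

30 June 1987

The 19th occurrence is 18 intervals after the first: 18 × 4 = 72 days after 19 April 1987.
April has 30 days — 11 days to the end of April leaves 61.
May has 31 days (30 left).
30 days into June → 30 June 1987.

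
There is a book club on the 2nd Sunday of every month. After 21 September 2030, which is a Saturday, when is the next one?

September 2030 starts on a Sunday; its first Sunday is the 1st, so the 2nd Sunday is the 8th — 8 September 2030.
That is not after 21 September 2030, so look at October 2030.
October 2030 starts on a Tuesday; its first Sunday is the 6th, so the 2nd Sunday is the 13th — 13 October 2030.

13 October 2030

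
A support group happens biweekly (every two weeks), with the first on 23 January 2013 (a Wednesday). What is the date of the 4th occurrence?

6 March 2013

The 4th occurrence is 3 intervals after the first: 3 × 14 = 42 days after 23 January 2013.
January has 31 days — 8 days to the end of January leaves 34.
February has 28 days (6 left).
6 days into March → 6 March 2013.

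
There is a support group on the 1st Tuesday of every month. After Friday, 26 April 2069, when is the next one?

April 2069 starts on a Monday, so its 1st Tuesday is 2 April 2069 (1 day in).
That is not after 26 April 2069, so look at May 2069.
May 2069 starts on a Wednesday, so its 1st Tuesday is 7 May 2069 (6 days in).

7 May 2069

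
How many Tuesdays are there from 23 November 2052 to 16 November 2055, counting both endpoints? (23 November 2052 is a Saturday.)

23 November 2052 is a Saturday; the first Tuesday on or after it is 26 November 2052 (3 days later).
From 26 November 2052 to 16 November 2055: 35 + 365 + 365 + 320 = 1085 days (rest of 2052, 2053, 2054, to 16 November 2055 in 2055).
1085 ÷ 7 = 155 full weeks with remainder 0, so 155 more Tuesdays after the first → 156.

156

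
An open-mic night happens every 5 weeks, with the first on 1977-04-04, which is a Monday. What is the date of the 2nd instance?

The 2nd occurrence is 1 interval after the first: 1 × 35 = 35 days after 1977-04-04.
April has 30 days — 26 days to the end of April leaves 9.
9 days into May → 1977-05-09.

1977-05-09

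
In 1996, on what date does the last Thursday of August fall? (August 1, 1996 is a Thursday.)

August 1996 begins on a Thursday, so the first Thursday is August 1.
August 1996 has 31 days. Adding weeks: 1, 8, 15, 22, 29 — the last one ≤ 31 is the 29th.

29 August 1996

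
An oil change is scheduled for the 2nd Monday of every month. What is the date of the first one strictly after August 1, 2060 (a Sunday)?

August 2060 starts on a Sunday; its first Monday is the 2nd, so the 2nd Monday is the 9th — August 9, 2060.
August 9, 2060 is after August 1, 2060, so that is the next one.

August 9, 2060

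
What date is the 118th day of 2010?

April 28, 2010

January has 31 days (118 − 31 = 87 remain).
February has 28 days (87 − 28 = 59 remain).
March has 31 days (59 − 31 = 28 remain).
28 into April → April 28.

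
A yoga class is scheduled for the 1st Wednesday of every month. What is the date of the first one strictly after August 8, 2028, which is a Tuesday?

September 6, 2028

August 2028 starts on a Tuesday, so its 1st Wednesday is August 2, 2028 (1 day in).
That is not after August 8, 2028, so look at September 2028.
September 2028 starts on a Friday, so its 1st Wednesday is September 6, 2028 (5 days in).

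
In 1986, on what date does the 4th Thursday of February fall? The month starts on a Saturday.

February 1986 begins on a Saturday, so the first Thursday is February 6 (5 days later).
The 4th Thursday is 3 weeks later: 6 + 21 = 27.

27 February 1986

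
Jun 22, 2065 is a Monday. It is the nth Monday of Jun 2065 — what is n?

4th

Day 22 falls in week ⌈22/7⌉ of the month.
Days 1–7 hold the 1st Monday, 8–14 the 2nd, 15–21 the 3rd, 22–28 the 4th, 29–31 the 5th.
22 is in the range for the 4th.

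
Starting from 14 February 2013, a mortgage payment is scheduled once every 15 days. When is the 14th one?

The 14th occurrence is 13 intervals after the first: 13 × 15 = 195 days after 14 February 2013.
February has 28 days — 14 days to the end of February leaves 181.
March has 31 days (150 left).
April has 30 days (120 left).
May has 31 days (89 left).
June has 30 days (59 left).
July has 31 days (28 left).
28 days into August → 28 August 2013.

28 August 2013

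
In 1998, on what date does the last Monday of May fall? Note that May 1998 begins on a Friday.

May 1998 begins on a Friday, so the first Monday is May 4 (3 days later).
May 1998 has 31 days. Adding weeks: 4, 11, 18, 25 — the last one ≤ 31 is the 25th.

1998-05-25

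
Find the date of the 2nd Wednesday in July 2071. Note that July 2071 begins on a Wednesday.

July 2071 begins on a Wednesday, so the first Wednesday is July 1.
The 2nd Wednesday is 1 weeks later: 1 + 7 = 8.

8 July 2071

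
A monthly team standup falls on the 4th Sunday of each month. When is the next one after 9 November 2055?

November 2055 starts on a Monday; its first Sunday is the 7th, so the 4th Sunday is the 28th — 28 November 2055.
28 November 2055 is after 9 November 2055, so that is the next one.

28 November 2055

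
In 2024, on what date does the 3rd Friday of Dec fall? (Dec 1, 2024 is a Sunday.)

Dec 20, 2024

Dec 2024 begins on a Sunday, so the first Friday is Dec 6 (5 days later).
The 3rd Friday is 2 weeks later: 6 + 14 = 20.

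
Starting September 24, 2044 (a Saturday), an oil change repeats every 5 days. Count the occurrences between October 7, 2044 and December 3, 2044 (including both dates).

Occurrences land 5·i days after September 24, 2044 for i = 0, 1, 2, …
October 7, 2044 is 13 days after the start; 13 ÷ 5 = 2 remainder 3; since the remainder is 3, round up to i = 3. First occurrence in the window: #4 on October 9, 2044 (3×5 = 15 days in).
December 3, 2044 is 70 days after the start; 70 ÷ 5 = 14 remainder 0. Last occurrence in the window: #15 on December 3, 2044.
Occurrences #4 through #15: 12 in total.

12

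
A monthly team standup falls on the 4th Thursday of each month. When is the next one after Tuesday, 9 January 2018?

25 January 2018

January 2018 starts on a Monday; its first Thursday is the 4th, so the 4th Thursday is the 25th — 25 January 2018.
25 January 2018 is after 9 January 2018, so that is the next one.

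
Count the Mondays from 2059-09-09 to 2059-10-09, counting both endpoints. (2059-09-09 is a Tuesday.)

4

2059-09-09 is a Tuesday; the first Monday on or after it is 2059-09-15 (6 days later).
From 2059-09-15 to 2059-10-09: 15 + 9 = 24 days (rest of September, October).
24 ÷ 7 = 3 full weeks with remainder 3, so 3 more Mondays after the first → 4.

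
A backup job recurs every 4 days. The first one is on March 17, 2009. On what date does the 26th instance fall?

June 25, 2009

The 26th occurrence is 25 intervals after the first: 25 × 4 = 100 days after March 17, 2009.
March has 31 days — 14 days to the end of March leaves 86.
April has 30 days (56 left).
May has 31 days (25 left).
25 days into June → June 25, 2009.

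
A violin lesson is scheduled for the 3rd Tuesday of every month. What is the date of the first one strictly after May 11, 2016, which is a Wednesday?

May 17, 2016

May 2016 starts on a Sunday; its first Tuesday is the 3rd, so the 3rd Tuesday is the 17th — May 17, 2016.
May 17, 2016 is after May 11, 2016, so that is the next one.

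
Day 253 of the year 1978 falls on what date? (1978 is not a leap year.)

September 10, 1978

January has 31 days (253 − 31 = 222 remain).
February has 28 days (222 − 28 = 194 remain).
March has 31 days (194 − 31 = 163 remain).
April has 30 days (163 − 30 = 133 remain).
May has 31 days (133 − 31 = 102 remain).
June has 30 days (102 − 30 = 72 remain).
July has 31 days (72 − 31 = 41 remain).
August has 31 days (41 − 31 = 10 remain).
10 into September → September 10.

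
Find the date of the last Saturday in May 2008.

May 2008 begins on a Thursday, so the first Saturday is May 3 (2 days later).
May 2008 has 31 days. Adding weeks: 3, 10, 17, 24, 31 — the last one ≤ 31 is the 31st.

2008-05-31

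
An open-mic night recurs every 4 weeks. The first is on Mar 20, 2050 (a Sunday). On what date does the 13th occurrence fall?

The 13th occurrence is 12 intervals after the first: 12 × 28 = 336 days after Mar 20, 2050.
Mar has 31 days — 11 days to the end of Mar leaves 325.
Apr has 30 days (295 left).
May has 31 days (264 left).
Jun has 30 days (234 left).
Jul has 31 days (203 left).
Aug has 31 days (172 left).
Sep has 30 days (142 left).
Oct has 31 days (111 left).
Nov has 30 days (81 left).
Dec has 31 days (50 left).
Jan has 31 days (19 left).
19 days into Feb → Feb 19, 2051.

Feb 19, 2051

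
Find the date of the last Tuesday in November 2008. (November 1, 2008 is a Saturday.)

November 2008 begins on a Saturday, so the first Tuesday is November 4 (3 days later).
November 2008 has 30 days. Adding weeks: 4, 11, 18, 25 — the last one ≤ 30 is the 25th.

25 November 2008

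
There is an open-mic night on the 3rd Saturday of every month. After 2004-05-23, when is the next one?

May 2004 starts on a Saturday; its first Saturday is the 1st, so the 3rd Saturday is the 15th — 2004-05-15.
That is not after 2004-05-23, so look at June 2004.
June 2004 starts on a Tuesday; its first Saturday is the 5th, so the 3rd Saturday is the 19th — 2004-06-19.

2004-06-19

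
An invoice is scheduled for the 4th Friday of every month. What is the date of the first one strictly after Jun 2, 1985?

Jun 28, 1985

Jun 1985 starts on a Saturday; its first Friday is the 7th, so the 4th Friday is the 28th — Jun 28, 1985.
Jun 28, 1985 is after Jun 2, 1985, so that is the next one.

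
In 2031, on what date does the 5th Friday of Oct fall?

The first Friday of Oct 2031 is Oct 3.
The 5th Friday is 4 weeks later: 3 + 28 = 31.

Oct 31, 2031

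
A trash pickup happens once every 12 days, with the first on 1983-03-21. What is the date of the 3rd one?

1983-04-14

The 3rd occurrence is 2 intervals after the first: 2 × 12 = 24 days after 1983-03-21.
March has 31 days — 10 days to the end of March leaves 14.
14 days into April → 1983-04-14.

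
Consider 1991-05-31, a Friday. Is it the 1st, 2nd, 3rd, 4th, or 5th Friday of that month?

Day 31 falls in week ⌈31/7⌉ of the month.
Days 1–7 hold the 1st Friday, 8–14 the 2nd, 15–21 the 3rd, 22–28 the 4th, 29–31 the 5th.
31 is in the range for the 5th.

5th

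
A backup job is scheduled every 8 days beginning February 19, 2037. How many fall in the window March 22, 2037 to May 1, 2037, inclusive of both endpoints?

Occurrences land 8·i days after February 19, 2037 for i = 0, 1, 2, …
March 22, 2037 is 31 days after the start; 31 ÷ 8 = 3 remainder 7; since the remainder is 7, round up to i = 4. First occurrence in the window: #5 on March 23, 2037 (4×8 = 32 days in).
May 1, 2037 is 71 days after the start; 71 ÷ 8 = 8 remainder 7. Last occurrence in the window: #9 on April 24, 2037.
Occurrences #5 through #9: 5 in total.

5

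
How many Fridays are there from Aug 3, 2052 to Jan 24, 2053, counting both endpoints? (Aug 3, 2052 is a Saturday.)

Aug 3, 2052 is a Saturday; the first Friday on or after it is Aug 9, 2052 (6 days later).
From Aug 9, 2052 to Jan 24, 2053: 22 + 30 + 31 + 30 + 31 + 24 = 168 days (rest of Aug, Sep, Oct, Nov, Dec, Jan).
168 ÷ 7 = 24 full weeks with remainder 0, so 24 more Fridays after the first → 25.

25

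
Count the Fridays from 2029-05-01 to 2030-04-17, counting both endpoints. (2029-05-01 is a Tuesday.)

50

2029-05-01 is a Tuesday; the first Friday on or after it is 2029-05-04 (3 days later).
From 2029-05-04 to 2030-04-17: 241 + 107 = 348 days (rest of 2029, to 2030-04-17 in 2030).
348 ÷ 7 = 49 full weeks with remainder 5, so 49 more Fridays after the first → 50.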